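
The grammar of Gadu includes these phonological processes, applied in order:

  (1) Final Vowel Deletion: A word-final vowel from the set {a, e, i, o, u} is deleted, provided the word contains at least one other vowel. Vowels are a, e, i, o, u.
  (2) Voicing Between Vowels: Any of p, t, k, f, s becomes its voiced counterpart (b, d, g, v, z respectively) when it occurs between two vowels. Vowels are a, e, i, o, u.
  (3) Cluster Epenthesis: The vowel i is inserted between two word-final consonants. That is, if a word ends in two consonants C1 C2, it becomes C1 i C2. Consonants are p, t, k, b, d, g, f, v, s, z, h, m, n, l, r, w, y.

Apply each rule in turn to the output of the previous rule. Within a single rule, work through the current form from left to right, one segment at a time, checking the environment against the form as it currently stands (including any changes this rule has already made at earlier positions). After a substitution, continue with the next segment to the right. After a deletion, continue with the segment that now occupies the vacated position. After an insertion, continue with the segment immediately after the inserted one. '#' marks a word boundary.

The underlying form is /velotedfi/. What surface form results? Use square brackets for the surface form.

[velodedif]

(1) Final Vowel Deletion: [velotedfi] → [velotedf]
(2) Voicing Between Vowels: [velotedf] → [velodedf]
(3) Cluster Epenthesis: [velodedf] → [velodedif]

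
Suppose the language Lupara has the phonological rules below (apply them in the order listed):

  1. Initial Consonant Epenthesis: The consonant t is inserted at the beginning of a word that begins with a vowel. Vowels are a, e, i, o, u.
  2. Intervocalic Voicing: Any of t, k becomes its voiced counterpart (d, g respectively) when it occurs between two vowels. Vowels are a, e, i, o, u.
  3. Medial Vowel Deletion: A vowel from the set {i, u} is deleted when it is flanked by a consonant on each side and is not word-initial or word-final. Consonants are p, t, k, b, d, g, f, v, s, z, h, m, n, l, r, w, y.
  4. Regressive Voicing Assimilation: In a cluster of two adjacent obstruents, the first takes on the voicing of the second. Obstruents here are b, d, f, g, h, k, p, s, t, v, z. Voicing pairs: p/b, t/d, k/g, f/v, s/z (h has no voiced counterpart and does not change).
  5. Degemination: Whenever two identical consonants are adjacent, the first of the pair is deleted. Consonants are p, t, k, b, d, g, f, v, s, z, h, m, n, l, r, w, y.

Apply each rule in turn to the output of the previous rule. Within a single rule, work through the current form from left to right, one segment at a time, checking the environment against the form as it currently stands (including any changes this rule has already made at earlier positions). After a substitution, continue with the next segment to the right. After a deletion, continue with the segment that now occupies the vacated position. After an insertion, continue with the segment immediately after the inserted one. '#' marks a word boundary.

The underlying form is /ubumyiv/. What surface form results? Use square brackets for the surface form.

1 Initial Consonant Epenthesis: [ubumyiv] → [tubumyiv]
2 Intervocalic Voicing: no change — [tubumyiv]
3 Medial Vowel Deletion: [tubumyiv] → [tbmyv]
4 Regressive Voicing Assimilation: [tbmyv] → [dbmyv]
5 Degemination: no change — [dbmyv]

[dbmyv]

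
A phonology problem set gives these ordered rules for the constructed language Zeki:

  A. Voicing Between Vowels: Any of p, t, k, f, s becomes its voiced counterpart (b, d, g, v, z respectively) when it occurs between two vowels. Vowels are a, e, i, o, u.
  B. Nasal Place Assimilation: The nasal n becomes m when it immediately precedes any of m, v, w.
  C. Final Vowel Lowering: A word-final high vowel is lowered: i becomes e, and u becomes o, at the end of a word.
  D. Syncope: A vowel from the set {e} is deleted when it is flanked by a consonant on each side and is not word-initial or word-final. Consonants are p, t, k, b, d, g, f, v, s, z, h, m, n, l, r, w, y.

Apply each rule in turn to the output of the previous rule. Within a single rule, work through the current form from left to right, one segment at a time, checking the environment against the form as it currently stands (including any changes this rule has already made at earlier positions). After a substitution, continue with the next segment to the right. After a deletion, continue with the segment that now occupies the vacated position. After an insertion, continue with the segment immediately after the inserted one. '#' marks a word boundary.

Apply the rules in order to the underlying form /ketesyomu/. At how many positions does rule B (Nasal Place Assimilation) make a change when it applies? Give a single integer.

A Voicing Between Vowels: [ketesyomu] → [kedesyomu]
B Nasal Place Assimilation: no change — [kedesyomu]
C Final Vowel Lowering: [kedesyomu] → [kedesyomo]
D Syncope: [kedesyomo] → [kdsyomo]
Rule B changed 0 position(s).

0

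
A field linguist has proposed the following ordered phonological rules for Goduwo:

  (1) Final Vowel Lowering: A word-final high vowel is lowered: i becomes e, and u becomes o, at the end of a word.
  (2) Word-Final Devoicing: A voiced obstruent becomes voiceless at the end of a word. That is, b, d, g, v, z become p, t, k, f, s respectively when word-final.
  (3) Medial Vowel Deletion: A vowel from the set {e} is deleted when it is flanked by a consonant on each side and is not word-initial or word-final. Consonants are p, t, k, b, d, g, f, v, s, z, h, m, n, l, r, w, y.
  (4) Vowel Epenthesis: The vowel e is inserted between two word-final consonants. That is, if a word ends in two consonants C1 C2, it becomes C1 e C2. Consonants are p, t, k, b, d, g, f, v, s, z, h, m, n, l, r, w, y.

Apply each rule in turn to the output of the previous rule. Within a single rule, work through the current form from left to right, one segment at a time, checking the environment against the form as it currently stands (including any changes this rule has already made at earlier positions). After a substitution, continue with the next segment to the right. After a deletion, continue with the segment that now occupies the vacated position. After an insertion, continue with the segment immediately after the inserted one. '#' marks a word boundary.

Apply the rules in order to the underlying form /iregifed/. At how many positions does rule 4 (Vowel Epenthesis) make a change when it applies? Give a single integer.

(1) Final Vowel Lowering: no change — [iregifed]
(2) Word-Final Devoicing: [iregifed] → [iregifet]
(3) Medial Vowel Deletion: [iregifet] → [irgift]
(4) Vowel Epenthesis: [irgift] → [irgifet]
Rule 4 changed 1 position(s).

1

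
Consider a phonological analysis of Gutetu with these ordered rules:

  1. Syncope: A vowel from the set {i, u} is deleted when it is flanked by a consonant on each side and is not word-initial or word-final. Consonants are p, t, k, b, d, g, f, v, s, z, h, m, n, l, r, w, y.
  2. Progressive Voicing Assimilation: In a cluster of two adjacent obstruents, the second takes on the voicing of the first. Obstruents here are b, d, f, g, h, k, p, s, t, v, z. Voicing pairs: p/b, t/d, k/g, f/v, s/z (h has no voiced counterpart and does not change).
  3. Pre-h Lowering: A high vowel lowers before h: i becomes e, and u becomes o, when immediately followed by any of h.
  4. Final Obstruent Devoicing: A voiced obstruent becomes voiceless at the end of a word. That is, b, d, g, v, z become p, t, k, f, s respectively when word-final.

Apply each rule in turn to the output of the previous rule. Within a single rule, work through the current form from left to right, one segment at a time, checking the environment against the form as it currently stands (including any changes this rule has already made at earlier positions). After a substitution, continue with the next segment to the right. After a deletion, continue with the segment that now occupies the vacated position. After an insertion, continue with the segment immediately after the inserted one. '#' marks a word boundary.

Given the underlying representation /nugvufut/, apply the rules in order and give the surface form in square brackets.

1 Syncope: [nugvufut] → [ngvft]
2 Progressive Voicing Assimilation: [ngvft] → [ngvvd]
3 Pre-h Lowering: no change — [ngvvd]
4 Final Obstruent Devoicing: [ngvvd] → [ngvvt]

[ngvvt]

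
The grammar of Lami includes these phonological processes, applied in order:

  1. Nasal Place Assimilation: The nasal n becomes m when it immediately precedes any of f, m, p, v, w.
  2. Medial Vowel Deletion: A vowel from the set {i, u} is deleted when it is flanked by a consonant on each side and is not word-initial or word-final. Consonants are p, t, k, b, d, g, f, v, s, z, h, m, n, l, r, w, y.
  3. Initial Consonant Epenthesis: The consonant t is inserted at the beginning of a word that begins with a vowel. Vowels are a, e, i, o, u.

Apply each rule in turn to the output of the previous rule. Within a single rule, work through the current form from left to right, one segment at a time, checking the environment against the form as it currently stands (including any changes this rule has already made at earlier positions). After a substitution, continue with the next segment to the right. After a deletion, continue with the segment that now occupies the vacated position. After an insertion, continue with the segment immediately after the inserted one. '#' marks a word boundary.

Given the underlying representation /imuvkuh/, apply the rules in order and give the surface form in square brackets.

[timvkh]

1 Nasal Place Assimilation: no change — [imuvkuh]
2 Medial Vowel Deletion: [imuvkuh] → [imvkh]
3 Initial Consonant Epenthesis: [imvkh] → [timvkh]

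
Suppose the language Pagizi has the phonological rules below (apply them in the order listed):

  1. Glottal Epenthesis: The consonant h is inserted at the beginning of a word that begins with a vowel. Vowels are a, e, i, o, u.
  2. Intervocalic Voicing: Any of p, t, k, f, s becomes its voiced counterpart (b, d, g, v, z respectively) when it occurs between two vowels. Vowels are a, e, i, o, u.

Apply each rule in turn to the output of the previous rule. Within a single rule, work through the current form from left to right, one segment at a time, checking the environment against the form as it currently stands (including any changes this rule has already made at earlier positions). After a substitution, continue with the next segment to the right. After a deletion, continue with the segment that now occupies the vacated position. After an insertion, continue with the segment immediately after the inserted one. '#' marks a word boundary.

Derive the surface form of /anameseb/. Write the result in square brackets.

1 Glottal Epenthesis: [anameseb] → [hanameseb]
2 Intervocalic Voicing: [hanameseb] → [hanamezeb]

[hanamezeb]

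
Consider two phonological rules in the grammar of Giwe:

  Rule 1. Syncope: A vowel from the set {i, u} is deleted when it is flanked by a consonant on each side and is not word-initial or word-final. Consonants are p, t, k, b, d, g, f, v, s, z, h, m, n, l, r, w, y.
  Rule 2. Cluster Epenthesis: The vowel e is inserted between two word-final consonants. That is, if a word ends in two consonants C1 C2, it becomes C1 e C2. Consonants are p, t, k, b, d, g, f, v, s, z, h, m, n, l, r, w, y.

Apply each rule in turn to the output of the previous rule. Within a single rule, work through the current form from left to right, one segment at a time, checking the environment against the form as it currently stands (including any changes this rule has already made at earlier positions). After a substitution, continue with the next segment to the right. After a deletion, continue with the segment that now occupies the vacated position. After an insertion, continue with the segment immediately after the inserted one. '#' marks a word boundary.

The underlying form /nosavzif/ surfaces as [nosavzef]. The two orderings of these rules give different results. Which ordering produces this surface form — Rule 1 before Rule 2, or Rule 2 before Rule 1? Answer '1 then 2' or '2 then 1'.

Order 1 then 2:
  1 Syncope: [nosavzif] → [nosavzf]
  2 Cluster Epenthesis: [nosavzf] → [nosavzef]
  result: [nosavzef]
Order 2 then 1:
  2 Cluster Epenthesis: no change — [nosavzif]
  1 Syncope: [nosavzif] → [nosavzf]
  result: [nosavzf]

1 then 2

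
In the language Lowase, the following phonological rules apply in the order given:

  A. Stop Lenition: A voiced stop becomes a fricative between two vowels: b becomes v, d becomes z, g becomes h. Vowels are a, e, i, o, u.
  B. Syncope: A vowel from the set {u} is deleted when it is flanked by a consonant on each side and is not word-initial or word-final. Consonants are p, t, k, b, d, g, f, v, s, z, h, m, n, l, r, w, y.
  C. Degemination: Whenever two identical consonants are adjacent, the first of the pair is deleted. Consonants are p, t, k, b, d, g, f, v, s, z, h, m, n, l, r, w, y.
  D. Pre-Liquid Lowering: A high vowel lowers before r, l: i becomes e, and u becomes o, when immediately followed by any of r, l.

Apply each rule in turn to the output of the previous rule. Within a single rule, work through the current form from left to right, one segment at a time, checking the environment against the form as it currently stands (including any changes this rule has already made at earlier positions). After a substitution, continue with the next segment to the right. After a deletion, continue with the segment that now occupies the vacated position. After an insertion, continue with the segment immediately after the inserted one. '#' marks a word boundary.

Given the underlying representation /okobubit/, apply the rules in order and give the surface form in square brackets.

[okovit]

A Stop Lenition: [okobubit] → [okovuvit]
B Syncope: [okovuvit] → [okovvit]
C Degemination: [okovvit] → [okovit]
D Pre-Liquid Lowering: no change — [okovit]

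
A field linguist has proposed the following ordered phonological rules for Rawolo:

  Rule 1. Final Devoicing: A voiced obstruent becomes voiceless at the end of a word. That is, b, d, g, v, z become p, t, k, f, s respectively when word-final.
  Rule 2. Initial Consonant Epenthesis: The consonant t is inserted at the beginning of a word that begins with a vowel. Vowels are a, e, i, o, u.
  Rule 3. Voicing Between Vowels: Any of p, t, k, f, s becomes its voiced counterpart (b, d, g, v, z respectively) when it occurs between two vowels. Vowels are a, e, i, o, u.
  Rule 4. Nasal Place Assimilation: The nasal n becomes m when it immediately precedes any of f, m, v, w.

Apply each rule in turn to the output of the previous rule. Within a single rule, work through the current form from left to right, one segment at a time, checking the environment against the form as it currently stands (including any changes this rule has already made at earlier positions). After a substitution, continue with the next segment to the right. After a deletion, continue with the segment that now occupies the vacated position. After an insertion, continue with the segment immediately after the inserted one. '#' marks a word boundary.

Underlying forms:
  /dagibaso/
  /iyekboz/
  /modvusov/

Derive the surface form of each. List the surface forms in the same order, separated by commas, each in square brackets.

/dagibaso/:
  Rule 1 Final Devoicing: no change — [dagibaso]
  Rule 2 Initial Consonant Epenthesis: no change — [dagibaso]
  Rule 3 Voicing Between Vowels: [dagibaso] → [dagibazo]
  Rule 4 Nasal Place Assimilation: no change — [dagibazo]
/iyekboz/:
  Rule 1 Final Devoicing: [iyekboz] → [iyekbos]
  Rule 2 Initial Consonant Epenthesis: [iyekbos] → [tiyekbos]
  Rule 3 Voicing Between Vowels: no change — [tiyekbos]
  Rule 4 Nasal Place Assimilation: no change — [tiyekbos]
/modvusov/:
  Rule 1 Final Devoicing: [modvusov] → [modvusof]
  Rule 2 Initial Consonant Epenthesis: no change — [modvusof]
  Rule 3 Voicing Between Vowels: [modvusof] → [modvuzof]
  Rule 4 Nasal Place Assimilation: no change — [modvuzof]

[dagibazo], [tiyekbos], [modvuzof]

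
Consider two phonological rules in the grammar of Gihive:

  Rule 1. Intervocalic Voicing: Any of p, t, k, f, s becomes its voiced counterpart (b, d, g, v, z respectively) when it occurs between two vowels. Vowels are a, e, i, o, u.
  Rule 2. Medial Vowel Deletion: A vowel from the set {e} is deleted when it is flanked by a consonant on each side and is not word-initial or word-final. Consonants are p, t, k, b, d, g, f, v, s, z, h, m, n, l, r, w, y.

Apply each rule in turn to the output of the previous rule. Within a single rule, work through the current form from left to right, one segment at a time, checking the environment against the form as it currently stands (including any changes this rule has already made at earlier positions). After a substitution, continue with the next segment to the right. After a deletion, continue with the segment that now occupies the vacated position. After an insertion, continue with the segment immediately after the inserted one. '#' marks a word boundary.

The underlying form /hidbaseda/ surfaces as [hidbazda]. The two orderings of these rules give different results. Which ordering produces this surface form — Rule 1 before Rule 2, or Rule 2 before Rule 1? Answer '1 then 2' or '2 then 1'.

1 then 2

Order 1 then 2:
  1 Intervocalic Voicing: [hidbaseda] → [hidbazeda]
  2 Medial Vowel Deletion: [hidbazeda] → [hidbazda]
  result: [hidbazda]
Order 2 then 1:
  2 Medial Vowel Deletion: [hidbaseda] → [hidbasda]
  1 Intervocalic Voicing: no change — [hidbasda]
  result: [hidbasda]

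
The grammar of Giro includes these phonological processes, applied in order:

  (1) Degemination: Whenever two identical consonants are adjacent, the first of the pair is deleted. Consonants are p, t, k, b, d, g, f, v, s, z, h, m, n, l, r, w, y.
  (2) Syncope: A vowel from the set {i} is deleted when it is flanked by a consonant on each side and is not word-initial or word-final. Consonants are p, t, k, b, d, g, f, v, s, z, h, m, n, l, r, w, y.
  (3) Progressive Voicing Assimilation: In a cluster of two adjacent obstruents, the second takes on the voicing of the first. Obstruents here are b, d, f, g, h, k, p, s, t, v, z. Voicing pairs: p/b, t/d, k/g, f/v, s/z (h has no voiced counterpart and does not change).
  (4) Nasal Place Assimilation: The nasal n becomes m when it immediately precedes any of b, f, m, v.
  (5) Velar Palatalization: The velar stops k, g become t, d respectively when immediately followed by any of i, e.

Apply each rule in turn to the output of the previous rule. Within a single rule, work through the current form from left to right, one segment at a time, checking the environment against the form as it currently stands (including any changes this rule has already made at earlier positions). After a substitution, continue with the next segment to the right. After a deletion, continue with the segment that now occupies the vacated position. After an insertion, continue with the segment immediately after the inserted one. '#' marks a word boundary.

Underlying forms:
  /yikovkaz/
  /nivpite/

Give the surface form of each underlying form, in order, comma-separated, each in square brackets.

[ykovgaz], [mvbde]

/yikovkaz/:
  (1) Degemination: no change — [yikovkaz]
  (2) Syncope: [yikovkaz] → [ykovkaz]
  (3) Progressive Voicing Assimilation: [ykovkaz] → [ykovgaz]
  (4) Nasal Place Assimilation: no change — [ykovgaz]
  (5) Velar Palatalization: no change — [ykovgaz]
/nivpite/:
  (1) Degemination: no change — [nivpite]
  (2) Syncope: [nivpite] → [nvpte]
  (3) Progressive Voicing Assimilation: [nvpte] → [nvbde]
  (4) Nasal Place Assimilation: [nvbde] → [mvbde]
  (5) Velar Palatalization: no change — [mvbde]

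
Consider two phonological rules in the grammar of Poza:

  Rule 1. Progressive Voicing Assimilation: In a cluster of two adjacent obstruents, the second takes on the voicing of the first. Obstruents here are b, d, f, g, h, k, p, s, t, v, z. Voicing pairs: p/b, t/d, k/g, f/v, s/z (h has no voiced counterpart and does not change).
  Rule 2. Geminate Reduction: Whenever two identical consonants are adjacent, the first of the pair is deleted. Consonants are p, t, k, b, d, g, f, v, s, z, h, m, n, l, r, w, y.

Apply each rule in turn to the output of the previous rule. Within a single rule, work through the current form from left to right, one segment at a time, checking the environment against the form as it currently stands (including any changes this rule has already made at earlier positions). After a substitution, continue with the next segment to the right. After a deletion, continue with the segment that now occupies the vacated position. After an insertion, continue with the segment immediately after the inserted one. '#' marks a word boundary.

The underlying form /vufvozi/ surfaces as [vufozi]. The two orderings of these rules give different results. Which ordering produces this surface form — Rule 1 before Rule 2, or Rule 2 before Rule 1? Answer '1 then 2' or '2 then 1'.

Order 1 then 2:
  1 Progressive Voicing Assimilation: [vufvozi] → [vuffozi]
  2 Geminate Reduction: [vuffozi] → [vufozi]
  result: [vufozi]
Order 2 then 1:
  2 Geminate Reduction: no change — [vufvozi]
  1 Progressive Voicing Assimilation: [vufvozi] → [vuffozi]
  result: [vuffozi]

1 then 2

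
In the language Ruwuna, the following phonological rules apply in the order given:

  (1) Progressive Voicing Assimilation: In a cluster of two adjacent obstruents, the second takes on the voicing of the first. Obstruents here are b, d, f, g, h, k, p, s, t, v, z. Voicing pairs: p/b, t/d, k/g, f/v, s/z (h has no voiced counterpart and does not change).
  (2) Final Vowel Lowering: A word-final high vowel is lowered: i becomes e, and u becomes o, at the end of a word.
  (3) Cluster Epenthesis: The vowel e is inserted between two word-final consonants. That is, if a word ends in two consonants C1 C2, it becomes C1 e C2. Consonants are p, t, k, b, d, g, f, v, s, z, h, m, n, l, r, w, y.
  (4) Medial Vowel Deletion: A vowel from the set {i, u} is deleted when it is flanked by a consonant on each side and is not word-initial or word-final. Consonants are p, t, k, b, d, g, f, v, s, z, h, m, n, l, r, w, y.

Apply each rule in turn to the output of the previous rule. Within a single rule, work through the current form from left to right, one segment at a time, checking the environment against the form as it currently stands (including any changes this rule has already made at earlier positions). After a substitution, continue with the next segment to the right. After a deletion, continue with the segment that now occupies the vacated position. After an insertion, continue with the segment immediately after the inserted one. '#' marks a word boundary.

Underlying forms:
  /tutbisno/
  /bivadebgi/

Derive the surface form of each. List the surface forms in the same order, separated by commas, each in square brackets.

/tutbisno/:
  (1) Progressive Voicing Assimilation: [tutbisno] → [tutpisno]
  (2) Final Vowel Lowering: no change — [tutpisno]
  (3) Cluster Epenthesis: no change — [tutpisno]
  (4) Medial Vowel Deletion: [tutpisno] → [ttpsno]
/bivadebgi/:
  (1) Progressive Voicing Assimilation: no change — [bivadebgi]
  (2) Final Vowel Lowering: [bivadebgi] → [bivadebge]
  (3) Cluster Epenthesis: no change — [bivadebge]
  (4) Medial Vowel Deletion: [bivadebge] → [bvadebge]

[ttpsno], [bvadebge]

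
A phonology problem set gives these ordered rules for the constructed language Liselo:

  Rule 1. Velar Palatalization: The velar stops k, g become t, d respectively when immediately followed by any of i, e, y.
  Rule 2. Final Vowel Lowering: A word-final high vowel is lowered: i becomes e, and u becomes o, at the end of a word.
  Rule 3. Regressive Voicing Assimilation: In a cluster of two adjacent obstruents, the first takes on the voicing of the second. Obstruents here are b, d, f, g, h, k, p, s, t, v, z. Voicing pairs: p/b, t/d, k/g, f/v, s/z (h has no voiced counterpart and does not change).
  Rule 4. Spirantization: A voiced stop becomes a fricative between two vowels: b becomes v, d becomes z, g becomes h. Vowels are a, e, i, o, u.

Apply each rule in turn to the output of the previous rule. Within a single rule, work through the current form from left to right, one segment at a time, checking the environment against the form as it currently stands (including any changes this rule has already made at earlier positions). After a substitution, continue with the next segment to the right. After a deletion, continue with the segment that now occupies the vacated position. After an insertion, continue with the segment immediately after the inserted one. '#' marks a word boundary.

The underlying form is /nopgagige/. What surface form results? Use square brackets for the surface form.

[nobgazize]

Rule 1 Velar Palatalization: [nopgagige] → [nopgadide]
Rule 2 Final Vowel Lowering: no change — [nopgadide]
Rule 3 Regressive Voicing Assimilation: [nopgadide] → [nobgadide]
Rule 4 Spirantization: [nobgadide] → [nobgazize]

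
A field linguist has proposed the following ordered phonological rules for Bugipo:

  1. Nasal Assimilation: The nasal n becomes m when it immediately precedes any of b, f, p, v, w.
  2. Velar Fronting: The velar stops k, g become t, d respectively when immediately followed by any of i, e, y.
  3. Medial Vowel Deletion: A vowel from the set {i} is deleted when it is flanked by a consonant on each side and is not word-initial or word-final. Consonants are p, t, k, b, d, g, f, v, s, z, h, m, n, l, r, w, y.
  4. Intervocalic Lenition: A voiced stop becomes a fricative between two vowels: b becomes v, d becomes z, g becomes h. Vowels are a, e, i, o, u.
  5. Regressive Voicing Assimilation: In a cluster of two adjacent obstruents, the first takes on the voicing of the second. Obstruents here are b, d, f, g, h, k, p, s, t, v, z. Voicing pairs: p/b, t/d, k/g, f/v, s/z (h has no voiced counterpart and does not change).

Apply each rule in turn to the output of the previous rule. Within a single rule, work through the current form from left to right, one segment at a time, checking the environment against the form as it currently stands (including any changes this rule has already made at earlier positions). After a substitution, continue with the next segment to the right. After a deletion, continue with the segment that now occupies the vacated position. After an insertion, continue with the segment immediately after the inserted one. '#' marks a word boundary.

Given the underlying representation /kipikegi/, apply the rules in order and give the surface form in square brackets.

1 Nasal Assimilation: no change — [kipikegi]
2 Velar Fronting: [kipikegi] → [tipitedi]
3 Medial Vowel Deletion: [tipitedi] → [tptedi]
4 Intervocalic Lenition: [tptedi] → [tptezi]
5 Regressive Voicing Assimilation: no change — [tptezi]

[tptezi]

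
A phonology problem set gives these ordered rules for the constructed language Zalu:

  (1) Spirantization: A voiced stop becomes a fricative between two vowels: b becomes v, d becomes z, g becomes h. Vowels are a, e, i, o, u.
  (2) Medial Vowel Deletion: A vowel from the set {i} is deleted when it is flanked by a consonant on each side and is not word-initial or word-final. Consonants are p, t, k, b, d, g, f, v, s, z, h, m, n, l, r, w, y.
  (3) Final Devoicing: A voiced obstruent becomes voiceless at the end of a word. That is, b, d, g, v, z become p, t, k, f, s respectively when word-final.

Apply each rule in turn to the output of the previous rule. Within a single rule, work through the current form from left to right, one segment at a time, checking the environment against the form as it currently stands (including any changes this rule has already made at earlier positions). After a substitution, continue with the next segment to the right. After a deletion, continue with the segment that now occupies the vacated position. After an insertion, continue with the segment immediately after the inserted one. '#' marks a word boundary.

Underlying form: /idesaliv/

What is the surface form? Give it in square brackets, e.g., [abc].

(1) Spirantization: [idesaliv] → [izesaliv]
(2) Medial Vowel Deletion: [izesaliv] → [izesalv]
(3) Final Devoicing: [izesalv] → [izesalf]

[izesalf]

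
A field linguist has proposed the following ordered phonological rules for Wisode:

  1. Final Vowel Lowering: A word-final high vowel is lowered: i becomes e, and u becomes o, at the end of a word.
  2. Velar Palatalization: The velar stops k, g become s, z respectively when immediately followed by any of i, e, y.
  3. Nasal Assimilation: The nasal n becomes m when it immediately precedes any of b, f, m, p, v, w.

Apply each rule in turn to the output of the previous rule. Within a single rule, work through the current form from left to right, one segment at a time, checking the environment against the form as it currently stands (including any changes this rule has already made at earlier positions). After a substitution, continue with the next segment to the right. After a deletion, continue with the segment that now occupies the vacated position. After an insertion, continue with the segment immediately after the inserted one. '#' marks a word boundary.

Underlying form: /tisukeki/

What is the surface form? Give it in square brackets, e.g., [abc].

[tisusese]

1 Final Vowel Lowering: [tisukeki] → [tisukeke]
2 Velar Palatalization: [tisukeke] → [tisusese]
3 Nasal Assimilation: no change — [tisusese]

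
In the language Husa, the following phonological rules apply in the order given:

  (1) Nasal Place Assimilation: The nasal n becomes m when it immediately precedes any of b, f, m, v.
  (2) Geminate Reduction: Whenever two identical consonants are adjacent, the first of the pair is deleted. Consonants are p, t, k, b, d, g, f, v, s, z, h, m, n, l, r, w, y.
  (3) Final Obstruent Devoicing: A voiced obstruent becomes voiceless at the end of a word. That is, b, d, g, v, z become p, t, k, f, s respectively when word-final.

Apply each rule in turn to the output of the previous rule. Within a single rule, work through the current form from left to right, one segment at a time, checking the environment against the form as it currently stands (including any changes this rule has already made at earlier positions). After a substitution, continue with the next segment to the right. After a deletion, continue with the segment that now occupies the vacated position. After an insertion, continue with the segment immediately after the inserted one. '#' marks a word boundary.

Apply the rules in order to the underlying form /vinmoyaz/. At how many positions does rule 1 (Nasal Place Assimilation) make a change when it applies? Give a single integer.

1

(1) Nasal Place Assimilation: [vinmoyaz] → [vimmoyaz]
(2) Geminate Reduction: [vimmoyaz] → [vimoyaz]
(3) Final Obstruent Devoicing: [vimoyaz] → [vimoyas]
Rule 1 changed 1 position(s).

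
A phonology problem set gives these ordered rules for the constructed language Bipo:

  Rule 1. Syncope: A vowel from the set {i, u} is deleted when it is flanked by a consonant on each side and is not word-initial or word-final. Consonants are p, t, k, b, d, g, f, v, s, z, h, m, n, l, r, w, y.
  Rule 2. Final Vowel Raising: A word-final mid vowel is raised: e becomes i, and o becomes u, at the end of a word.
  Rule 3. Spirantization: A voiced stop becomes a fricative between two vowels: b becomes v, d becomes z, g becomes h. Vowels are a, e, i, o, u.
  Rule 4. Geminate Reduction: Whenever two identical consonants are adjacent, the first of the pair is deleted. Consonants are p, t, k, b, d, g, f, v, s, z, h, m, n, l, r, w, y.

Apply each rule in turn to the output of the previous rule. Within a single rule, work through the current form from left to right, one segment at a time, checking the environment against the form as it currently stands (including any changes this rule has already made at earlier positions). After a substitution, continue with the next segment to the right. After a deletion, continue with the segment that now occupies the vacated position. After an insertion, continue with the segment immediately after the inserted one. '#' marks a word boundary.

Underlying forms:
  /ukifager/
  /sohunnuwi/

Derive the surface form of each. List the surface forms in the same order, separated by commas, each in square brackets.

/ukifager/:
  Rule 1 Syncope: [ukifager] → [ukfager]
  Rule 2 Final Vowel Raising: no change — [ukfager]
  Rule 3 Spirantization: [ukfager] → [ukfaher]
  Rule 4 Geminate Reduction: no change — [ukfaher]
/sohunnuwi/:
  Rule 1 Syncope: [sohunnuwi] → [sohnnwi]
  Rule 2 Final Vowel Raising: no change — [sohnnwi]
  Rule 3 Spirantization: no change — [sohnnwi]
  Rule 4 Geminate Reduction: [sohnnwi] → [sohnwi]

[ukfaher], [sohnwi]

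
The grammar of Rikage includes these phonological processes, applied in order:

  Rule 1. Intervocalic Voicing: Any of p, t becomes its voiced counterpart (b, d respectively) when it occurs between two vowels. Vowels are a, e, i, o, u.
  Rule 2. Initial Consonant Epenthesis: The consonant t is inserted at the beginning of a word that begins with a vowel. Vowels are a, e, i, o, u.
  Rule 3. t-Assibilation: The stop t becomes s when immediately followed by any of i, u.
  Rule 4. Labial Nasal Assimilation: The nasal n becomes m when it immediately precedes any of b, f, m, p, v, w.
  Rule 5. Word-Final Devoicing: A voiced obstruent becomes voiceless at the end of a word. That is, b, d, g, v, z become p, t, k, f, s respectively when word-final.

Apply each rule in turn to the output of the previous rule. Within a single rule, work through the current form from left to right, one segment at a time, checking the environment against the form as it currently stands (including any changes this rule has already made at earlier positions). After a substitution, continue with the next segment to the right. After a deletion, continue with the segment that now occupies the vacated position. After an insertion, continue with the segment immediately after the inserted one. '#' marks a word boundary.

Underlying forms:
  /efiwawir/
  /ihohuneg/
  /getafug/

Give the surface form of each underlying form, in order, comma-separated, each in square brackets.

/efiwawir/:
  Rule 1 Intervocalic Voicing: no change — [efiwawir]
  Rule 2 Initial Consonant Epenthesis: [efiwawir] → [tefiwawir]
  Rule 3 t-Assibilation: no change — [tefiwawir]
  Rule 4 Labial Nasal Assimilation: no change — [tefiwawir]
  Rule 5 Word-Final Devoicing: no change — [tefiwawir]
/ihohuneg/:
  Rule 1 Intervocalic Voicing: no change — [ihohuneg]
  Rule 2 Initial Consonant Epenthesis: [ihohuneg] → [tihohuneg]
  Rule 3 t-Assibilation: [tihohuneg] → [sihohuneg]
  Rule 4 Labial Nasal Assimilation: no change — [sihohuneg]
  Rule 5 Word-Final Devoicing: [sihohuneg] → [sihohunek]
/getafug/:
  Rule 1 Intervocalic Voicing: [getafug] → [gedafug]
  Rule 2 Initial Consonant Epenthesis: no change — [gedafug]
  Rule 3 t-Assibilation: no change — [gedafug]
  Rule 4 Labial Nasal Assimilation: no change — [gedafug]
  Rule 5 Word-Final Devoicing: [gedafug] → [gedafuk]

[tefiwawir], [sihohunek], [gedafuk]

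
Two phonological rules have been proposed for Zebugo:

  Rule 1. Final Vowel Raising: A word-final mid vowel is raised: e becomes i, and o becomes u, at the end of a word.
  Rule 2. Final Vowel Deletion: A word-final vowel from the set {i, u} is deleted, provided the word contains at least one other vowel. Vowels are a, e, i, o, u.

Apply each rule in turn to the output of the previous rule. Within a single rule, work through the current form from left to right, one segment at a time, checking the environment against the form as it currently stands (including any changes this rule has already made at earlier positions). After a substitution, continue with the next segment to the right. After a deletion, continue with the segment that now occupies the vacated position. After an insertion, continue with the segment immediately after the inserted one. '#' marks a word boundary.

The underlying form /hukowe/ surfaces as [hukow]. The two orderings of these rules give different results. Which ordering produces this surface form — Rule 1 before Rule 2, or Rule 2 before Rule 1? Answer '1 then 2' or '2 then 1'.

1 then 2

Order 1 then 2:
  1 Final Vowel Raising: [hukowe] → [hukowi]
  2 Final Vowel Deletion: [hukowi] → [hukow]
  result: [hukow]
Order 2 then 1:
  2 Final Vowel Deletion: no change — [hukowe]
  1 Final Vowel Raising: [hukowe] → [hukowi]
  result: [hukowi]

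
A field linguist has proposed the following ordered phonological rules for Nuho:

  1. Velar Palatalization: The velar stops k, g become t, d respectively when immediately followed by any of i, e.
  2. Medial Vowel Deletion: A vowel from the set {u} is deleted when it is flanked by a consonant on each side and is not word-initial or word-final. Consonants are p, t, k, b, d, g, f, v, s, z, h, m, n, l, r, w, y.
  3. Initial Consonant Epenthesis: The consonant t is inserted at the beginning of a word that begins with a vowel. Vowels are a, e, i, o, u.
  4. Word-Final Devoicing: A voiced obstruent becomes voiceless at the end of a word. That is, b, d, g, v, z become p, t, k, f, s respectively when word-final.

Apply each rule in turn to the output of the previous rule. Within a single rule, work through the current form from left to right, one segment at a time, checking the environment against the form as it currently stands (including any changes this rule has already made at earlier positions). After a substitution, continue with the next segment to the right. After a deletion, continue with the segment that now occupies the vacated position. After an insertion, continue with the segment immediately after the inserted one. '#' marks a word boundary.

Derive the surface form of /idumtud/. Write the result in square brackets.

[tidmtt]

1 Velar Palatalization: no change — [idumtud]
2 Medial Vowel Deletion: [idumtud] → [idmtd]
3 Initial Consonant Epenthesis: [idmtd] → [tidmtd]
4 Word-Final Devoicing: [tidmtd] → [tidmtt]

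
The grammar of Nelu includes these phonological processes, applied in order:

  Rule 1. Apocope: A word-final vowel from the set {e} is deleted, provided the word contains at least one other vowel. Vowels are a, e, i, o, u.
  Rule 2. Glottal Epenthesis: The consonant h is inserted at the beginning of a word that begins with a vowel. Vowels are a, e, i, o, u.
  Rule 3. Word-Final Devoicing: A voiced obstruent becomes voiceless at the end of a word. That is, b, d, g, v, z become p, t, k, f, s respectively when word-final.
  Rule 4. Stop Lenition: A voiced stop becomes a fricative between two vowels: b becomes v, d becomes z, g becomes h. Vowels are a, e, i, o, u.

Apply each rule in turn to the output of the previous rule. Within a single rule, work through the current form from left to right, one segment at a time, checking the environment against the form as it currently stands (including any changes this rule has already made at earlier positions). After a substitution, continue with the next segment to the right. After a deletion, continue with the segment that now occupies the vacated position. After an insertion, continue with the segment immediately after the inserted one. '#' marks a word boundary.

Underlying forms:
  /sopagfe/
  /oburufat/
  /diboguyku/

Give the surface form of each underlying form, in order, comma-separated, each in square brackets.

[sopagf], [hovurufat], [divohuyku]

/sopagfe/:
  Rule 1 Apocope: [sopagfe] → [sopagf]
  Rule 2 Glottal Epenthesis: no change — [sopagf]
  Rule 3 Word-Final Devoicing: no change — [sopagf]
  Rule 4 Stop Lenition: no change — [sopagf]
/oburufat/:
  Rule 1 Apocope: no change — [oburufat]
  Rule 2 Glottal Epenthesis: [oburufat] → [hoburufat]
  Rule 3 Word-Final Devoicing: no change — [hoburufat]
  Rule 4 Stop Lenition: [hoburufat] → [hovurufat]
/diboguyku/:
  Rule 1 Apocope: no change — [diboguyku]
  Rule 2 Glottal Epenthesis: no change — [diboguyku]
  Rule 3 Word-Final Devoicing: no change — [diboguyku]
  Rule 4 Stop Lenition: [diboguyku] → [divohuyku]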